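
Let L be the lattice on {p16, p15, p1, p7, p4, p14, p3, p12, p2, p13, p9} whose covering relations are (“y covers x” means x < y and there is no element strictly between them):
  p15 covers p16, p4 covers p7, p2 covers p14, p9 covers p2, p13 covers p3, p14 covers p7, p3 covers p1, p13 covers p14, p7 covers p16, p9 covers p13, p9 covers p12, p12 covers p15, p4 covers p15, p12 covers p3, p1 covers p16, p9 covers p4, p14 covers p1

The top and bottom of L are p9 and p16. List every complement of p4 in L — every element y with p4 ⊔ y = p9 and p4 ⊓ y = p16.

Need y with p4 ∨ y = p9 and p4 ∧ y = p16.
Checking each element gives: p1, p3.

p1, p3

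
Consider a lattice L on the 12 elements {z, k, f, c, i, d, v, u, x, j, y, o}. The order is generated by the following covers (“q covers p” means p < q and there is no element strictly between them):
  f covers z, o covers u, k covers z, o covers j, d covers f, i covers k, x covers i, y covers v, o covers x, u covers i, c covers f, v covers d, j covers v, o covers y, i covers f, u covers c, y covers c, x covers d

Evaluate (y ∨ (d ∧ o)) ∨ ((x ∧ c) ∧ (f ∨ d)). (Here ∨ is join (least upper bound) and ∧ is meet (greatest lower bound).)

d ∧ o = d
y ∨ d = y
x ∧ c = f
f ∨ d = d
f ∧ d = f
y ∨ f = y

y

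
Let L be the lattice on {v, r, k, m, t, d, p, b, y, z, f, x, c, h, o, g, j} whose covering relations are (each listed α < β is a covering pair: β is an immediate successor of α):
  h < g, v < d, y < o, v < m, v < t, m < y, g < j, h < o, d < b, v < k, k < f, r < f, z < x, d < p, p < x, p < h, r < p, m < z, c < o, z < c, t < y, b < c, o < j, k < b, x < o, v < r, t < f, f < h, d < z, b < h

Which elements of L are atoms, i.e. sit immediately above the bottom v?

d, k, m, r, t

The atoms are exactly the elements that cover v: d, k, m, r, t.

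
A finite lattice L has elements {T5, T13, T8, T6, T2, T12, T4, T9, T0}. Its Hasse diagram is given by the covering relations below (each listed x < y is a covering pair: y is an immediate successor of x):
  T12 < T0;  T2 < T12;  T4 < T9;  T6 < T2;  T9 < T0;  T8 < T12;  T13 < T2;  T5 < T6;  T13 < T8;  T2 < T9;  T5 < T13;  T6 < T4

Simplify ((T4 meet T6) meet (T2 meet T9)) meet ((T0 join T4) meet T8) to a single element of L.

T5

T4 ∧ T6 = T6
T2 ∧ T9 = T2
T6 ∧ T2 = T6
T0 ∨ T4 = T0
T0 ∧ T8 = T8
T6 ∧ T8 = T5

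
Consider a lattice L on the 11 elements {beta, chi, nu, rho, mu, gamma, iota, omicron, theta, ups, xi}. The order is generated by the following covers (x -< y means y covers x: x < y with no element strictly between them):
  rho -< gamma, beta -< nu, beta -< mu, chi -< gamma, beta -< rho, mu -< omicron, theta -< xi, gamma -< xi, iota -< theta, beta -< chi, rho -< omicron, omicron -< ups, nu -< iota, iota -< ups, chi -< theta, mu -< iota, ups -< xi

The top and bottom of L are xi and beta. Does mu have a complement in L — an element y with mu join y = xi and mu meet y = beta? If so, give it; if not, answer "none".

Need y with mu ∨ y = xi and mu ∧ y = beta.
Checking each element gives: gamma.

gamma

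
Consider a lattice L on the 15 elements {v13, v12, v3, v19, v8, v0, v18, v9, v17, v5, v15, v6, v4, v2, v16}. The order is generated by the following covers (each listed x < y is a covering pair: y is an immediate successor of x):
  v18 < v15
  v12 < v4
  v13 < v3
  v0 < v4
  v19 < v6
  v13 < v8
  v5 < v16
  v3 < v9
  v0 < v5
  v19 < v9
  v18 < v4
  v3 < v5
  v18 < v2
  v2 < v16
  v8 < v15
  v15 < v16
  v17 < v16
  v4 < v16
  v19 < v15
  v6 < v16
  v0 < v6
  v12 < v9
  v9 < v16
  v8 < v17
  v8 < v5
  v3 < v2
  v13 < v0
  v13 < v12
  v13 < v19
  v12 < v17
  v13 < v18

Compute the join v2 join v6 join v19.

v16

Common upper bounds of {v2, v6, v19}: v16.
The least among these is v16.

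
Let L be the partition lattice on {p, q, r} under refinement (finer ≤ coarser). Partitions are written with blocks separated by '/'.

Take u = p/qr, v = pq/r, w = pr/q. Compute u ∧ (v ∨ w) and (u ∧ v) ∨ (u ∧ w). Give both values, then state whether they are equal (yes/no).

v ∨ w = pqr, so u ∧ (v ∨ w) = p/qr ∧ pqr = p/qr.
u ∧ v = p/q/r and u ∧ w = p/q/r, so (u ∧ v) ∨ (u ∧ w) = p/q/r ∨ p/q/r = p/q/r.
Equal: no.

p/qr; p/q/r; no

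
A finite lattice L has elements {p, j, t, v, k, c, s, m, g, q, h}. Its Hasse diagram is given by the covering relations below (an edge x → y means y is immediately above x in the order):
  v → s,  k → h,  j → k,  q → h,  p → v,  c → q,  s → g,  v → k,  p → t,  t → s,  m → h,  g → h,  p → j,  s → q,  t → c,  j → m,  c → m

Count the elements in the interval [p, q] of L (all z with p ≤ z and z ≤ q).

6

The interval [p, q] = {c, p, q, s, t, v}, which has 6 elements.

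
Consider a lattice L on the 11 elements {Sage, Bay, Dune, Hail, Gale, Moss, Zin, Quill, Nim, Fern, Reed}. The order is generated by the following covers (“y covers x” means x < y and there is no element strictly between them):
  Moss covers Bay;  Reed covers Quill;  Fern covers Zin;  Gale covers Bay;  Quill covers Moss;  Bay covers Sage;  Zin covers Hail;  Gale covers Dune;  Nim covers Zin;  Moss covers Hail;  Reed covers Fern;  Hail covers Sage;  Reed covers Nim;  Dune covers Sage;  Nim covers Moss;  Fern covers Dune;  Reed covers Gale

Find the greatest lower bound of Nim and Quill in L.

Moss

Common lower bounds of {Nim, Quill}: Bay, Hail, Moss, Sage.
The greatest among these is Moss.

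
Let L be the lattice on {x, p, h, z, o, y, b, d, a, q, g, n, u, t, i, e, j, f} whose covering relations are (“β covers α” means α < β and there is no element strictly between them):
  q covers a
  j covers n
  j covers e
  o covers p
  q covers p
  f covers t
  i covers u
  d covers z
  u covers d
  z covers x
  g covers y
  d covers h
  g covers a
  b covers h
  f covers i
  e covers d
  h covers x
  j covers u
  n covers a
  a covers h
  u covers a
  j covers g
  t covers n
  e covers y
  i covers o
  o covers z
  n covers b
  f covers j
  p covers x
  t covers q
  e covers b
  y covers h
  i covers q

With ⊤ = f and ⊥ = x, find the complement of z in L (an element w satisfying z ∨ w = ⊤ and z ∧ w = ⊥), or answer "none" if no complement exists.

Need w with z ∨ w = f and z ∧ w = x.
Checking each element gives: t.

t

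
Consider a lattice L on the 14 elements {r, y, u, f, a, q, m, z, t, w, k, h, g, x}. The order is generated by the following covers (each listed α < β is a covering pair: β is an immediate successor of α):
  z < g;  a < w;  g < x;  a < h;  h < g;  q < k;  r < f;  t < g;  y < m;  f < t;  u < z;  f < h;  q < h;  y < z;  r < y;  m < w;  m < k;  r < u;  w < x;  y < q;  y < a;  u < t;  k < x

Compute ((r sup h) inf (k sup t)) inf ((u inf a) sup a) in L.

a

r ∨ h = h
k ∨ t = x
h ∧ x = h
u ∧ a = r
r ∨ a = a
h ∧ a = a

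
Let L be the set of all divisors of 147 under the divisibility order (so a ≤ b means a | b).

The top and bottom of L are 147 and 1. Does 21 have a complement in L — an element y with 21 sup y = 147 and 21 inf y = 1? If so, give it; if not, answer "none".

For every candidate y, either 21 ∨ y ≠ 147 or 21 ∧ y ≠ 1; no complement exists.

none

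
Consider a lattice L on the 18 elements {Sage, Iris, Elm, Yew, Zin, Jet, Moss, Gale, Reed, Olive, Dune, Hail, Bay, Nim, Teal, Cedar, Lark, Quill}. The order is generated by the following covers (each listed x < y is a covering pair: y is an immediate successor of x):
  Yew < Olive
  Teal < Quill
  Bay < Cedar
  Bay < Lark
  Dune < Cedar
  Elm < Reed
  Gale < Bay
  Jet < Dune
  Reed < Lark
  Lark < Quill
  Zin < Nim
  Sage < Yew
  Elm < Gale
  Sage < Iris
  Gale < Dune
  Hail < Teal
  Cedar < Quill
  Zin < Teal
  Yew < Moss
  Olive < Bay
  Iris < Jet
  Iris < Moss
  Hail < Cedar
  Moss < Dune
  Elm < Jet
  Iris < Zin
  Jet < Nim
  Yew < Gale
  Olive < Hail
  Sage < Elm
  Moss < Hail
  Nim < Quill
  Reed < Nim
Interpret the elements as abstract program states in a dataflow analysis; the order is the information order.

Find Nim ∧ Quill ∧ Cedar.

Jet

Common lower bounds of {Nim, Quill, Cedar}: Elm, Iris, Jet, Sage.
The greatest among these is Jet.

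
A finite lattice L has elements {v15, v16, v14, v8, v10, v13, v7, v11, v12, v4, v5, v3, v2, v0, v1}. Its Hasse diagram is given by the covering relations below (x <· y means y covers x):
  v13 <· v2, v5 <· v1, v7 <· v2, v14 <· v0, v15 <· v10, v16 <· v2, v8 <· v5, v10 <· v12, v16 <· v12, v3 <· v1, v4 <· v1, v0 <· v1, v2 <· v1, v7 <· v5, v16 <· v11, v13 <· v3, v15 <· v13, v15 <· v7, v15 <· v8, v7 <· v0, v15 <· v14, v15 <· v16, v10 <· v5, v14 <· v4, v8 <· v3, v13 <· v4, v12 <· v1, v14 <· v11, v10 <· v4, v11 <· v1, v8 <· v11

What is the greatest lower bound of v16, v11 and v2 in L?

Common lower bounds of {v16, v11, v2}: v15, v16.
The greatest among these is v16.

v16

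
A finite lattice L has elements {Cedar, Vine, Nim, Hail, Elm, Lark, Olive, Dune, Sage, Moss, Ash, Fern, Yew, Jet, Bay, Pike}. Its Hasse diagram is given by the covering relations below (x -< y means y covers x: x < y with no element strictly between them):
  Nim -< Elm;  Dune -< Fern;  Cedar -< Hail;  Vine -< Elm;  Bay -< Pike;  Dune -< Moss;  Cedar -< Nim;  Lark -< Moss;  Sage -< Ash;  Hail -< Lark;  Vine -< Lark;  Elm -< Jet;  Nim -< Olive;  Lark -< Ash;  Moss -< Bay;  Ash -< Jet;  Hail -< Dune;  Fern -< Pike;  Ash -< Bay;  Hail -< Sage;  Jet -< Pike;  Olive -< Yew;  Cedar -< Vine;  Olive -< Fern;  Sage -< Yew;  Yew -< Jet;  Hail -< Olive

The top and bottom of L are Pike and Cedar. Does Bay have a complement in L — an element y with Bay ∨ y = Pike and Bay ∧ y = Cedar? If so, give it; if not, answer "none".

Nim

Need y with Bay ∨ y = Pike and Bay ∧ y = Cedar.
Checking each element gives: Nim.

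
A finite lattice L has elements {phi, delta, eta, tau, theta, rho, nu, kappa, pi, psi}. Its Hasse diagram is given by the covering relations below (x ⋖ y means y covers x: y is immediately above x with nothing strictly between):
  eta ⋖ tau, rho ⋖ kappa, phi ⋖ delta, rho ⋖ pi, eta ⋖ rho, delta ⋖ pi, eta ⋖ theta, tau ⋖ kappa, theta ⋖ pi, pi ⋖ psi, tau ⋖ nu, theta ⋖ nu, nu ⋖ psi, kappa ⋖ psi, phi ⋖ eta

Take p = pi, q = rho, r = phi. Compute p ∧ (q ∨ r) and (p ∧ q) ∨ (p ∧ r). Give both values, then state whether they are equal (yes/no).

rho; rho; yes

q ∨ r = rho, so p ∧ (q ∨ r) = pi ∧ rho = rho.
p ∧ q = rho and p ∧ r = phi, so (p ∧ q) ∨ (p ∧ r) = rho ∨ phi = rho.
Equal: yes.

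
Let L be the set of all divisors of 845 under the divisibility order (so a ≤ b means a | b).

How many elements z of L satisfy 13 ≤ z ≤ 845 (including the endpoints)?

4

The interval [13, 845] = {13, 169, 65, 845}, which has 4 elements.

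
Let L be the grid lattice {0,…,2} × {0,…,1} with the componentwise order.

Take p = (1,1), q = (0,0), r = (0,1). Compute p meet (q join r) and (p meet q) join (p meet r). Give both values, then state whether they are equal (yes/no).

q join r = (0,1), so p meet (q join r) = (1,1) meet (0,1) = (0,1).
p meet q = (0,0) and p meet r = (0,1), so (p meet q) join (p meet r) = (0,0) join (0,1) = (0,1).
Equal: yes.

(0,1); (0,1); yes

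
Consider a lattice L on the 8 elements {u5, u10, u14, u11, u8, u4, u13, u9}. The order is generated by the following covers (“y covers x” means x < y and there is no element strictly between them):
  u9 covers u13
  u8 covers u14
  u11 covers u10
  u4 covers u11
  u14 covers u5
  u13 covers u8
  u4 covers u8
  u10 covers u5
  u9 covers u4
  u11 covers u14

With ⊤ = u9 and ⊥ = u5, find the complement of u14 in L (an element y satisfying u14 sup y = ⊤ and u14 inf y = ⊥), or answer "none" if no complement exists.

For every candidate y, either u14 ∨ y ≠ u9 or u14 ∧ y ≠ u5; no complement exists.

none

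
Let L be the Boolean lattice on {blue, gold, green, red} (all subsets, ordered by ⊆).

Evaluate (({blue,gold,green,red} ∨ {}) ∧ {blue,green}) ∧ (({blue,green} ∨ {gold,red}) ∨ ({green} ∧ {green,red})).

{blue,gold,green,red} ∨ {} = {blue,gold,green,red}
{blue,gold,green,red} ∧ {blue,green} = {blue,green}
{blue,green} ∨ {gold,red} = {blue,gold,green,red}
{green} ∧ {green,red} = {green}
{blue,gold,green,red} ∨ {green} = {blue,gold,green,red}
{blue,green} ∧ {blue,gold,green,red} = {blue,green}

{blue,green}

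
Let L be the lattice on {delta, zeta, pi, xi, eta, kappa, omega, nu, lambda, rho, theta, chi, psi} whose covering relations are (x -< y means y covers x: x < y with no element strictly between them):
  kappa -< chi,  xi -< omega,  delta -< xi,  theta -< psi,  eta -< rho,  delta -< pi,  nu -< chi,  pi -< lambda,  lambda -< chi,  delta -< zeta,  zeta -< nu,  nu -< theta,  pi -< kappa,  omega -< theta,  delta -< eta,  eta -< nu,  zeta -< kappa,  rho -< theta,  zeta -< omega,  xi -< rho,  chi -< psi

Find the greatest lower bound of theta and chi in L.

nu

Common lower bounds of {theta, chi}: delta, eta, nu, zeta.
The greatest among these is nu.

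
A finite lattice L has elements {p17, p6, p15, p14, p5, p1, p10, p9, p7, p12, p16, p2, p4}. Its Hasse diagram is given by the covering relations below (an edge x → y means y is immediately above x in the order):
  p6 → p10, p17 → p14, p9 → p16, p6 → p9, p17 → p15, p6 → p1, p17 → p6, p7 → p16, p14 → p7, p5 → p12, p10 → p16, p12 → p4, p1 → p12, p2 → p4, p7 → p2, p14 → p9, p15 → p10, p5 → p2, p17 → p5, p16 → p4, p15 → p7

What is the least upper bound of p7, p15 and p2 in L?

p2

Common upper bounds of {p7, p15, p2}: p2, p4.
The least among these is p2.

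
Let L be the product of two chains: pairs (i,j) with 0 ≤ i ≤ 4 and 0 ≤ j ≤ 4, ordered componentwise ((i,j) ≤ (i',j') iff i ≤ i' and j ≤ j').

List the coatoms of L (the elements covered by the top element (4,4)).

(3,4), (4,3)

The coatoms are exactly the elements covered by (4,4): (3,4), (4,3).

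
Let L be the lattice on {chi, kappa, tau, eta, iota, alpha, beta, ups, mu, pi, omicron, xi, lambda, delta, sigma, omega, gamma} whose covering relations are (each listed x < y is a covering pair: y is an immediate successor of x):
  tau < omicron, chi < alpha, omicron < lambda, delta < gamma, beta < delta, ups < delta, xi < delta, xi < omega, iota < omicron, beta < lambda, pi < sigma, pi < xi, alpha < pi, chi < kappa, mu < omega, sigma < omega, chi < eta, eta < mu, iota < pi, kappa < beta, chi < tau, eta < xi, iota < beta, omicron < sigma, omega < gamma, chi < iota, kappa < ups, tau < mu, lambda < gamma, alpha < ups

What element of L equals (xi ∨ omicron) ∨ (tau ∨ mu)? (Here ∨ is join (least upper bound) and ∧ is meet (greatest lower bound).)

xi ∨ omicron = omega
tau ∨ mu = mu
omega ∨ mu = omega

omega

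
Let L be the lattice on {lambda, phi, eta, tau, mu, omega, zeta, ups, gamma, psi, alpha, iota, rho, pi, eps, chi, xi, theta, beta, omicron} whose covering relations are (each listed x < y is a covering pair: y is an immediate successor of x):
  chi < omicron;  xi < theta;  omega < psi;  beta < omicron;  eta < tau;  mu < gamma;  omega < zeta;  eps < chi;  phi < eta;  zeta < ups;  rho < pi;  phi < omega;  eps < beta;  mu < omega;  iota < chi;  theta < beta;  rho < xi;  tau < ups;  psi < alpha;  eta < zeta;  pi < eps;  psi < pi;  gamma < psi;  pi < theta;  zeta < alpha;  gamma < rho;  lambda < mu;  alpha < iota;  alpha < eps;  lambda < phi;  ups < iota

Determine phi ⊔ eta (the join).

eta

Common upper bounds of {phi, eta}: alpha, beta, chi, eps, eta, iota, omicron, tau, ups, zeta.
The least among these is eta.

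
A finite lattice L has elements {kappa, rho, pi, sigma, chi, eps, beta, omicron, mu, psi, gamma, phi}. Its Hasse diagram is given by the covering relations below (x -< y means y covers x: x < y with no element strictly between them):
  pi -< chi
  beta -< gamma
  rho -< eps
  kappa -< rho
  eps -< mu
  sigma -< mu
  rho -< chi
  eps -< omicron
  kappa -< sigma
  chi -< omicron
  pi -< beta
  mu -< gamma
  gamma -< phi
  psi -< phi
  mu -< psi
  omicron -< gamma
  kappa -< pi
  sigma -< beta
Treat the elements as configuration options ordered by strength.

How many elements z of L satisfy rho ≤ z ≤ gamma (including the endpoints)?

The interval [rho, gamma] = {chi, eps, gamma, mu, omicron, rho}, which has 6 elements.

6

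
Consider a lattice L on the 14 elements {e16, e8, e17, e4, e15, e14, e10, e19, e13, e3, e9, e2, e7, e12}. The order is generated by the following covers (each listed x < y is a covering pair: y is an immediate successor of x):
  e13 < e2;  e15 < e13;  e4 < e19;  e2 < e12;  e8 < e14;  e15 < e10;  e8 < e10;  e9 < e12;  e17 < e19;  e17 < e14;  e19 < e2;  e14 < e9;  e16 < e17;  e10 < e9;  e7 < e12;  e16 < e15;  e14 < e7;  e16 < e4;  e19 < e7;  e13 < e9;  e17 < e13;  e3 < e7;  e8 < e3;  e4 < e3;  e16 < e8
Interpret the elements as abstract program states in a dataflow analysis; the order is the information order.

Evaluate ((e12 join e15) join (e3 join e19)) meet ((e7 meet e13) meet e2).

e12 ∨ e15 = e12
e3 ∨ e19 = e7
e12 ∨ e7 = e12
e7 ∧ e13 = e17
e17 ∧ e2 = e17
e12 ∧ e17 = e17

e17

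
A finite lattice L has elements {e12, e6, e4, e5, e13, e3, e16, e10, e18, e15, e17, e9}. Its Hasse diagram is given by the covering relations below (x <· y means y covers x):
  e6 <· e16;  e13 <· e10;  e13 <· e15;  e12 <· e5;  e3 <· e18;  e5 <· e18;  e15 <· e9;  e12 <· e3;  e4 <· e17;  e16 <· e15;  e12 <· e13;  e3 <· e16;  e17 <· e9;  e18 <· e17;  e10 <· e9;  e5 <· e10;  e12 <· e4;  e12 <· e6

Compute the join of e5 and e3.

Common upper bounds of {e5, e3}: e17, e18, e9.
The least among these is e18.

e18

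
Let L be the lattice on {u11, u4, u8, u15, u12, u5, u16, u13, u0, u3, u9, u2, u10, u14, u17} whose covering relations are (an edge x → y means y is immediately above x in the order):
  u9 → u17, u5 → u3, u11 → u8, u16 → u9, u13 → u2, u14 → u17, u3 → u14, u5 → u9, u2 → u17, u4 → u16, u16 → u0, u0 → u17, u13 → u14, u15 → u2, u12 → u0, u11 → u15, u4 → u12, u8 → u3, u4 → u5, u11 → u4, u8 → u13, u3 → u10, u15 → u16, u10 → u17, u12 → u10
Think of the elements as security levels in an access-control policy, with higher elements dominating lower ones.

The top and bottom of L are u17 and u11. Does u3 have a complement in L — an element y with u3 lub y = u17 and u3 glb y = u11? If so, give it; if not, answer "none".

u15

Need y with u3 ∨ y = u17 and u3 ∧ y = u11.
Checking each element gives: u15.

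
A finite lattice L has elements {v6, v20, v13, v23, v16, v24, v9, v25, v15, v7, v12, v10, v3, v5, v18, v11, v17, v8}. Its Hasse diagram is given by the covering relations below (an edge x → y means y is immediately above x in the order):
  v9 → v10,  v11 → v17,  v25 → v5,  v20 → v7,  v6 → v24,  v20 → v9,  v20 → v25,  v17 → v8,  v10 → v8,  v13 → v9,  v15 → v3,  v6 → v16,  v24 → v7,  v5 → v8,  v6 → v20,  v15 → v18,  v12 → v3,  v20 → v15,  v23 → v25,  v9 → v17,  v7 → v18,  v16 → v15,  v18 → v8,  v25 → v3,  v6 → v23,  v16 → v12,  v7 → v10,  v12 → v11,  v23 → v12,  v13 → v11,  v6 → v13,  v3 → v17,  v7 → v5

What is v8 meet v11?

Common lower bounds of {v8, v11}: v11, v12, v13, v16, v23, v6.
The greatest among these is v11.

v11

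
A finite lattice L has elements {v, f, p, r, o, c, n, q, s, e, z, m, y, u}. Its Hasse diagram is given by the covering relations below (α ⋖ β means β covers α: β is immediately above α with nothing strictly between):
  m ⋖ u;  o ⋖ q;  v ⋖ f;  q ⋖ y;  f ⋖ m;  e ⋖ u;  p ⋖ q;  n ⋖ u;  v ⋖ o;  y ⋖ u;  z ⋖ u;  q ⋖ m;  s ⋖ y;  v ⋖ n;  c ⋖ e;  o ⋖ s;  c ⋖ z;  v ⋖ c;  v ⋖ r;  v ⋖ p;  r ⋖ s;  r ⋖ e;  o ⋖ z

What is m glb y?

q

Common lower bounds of {m, y}: o, p, q, v.
The greatest among these is q.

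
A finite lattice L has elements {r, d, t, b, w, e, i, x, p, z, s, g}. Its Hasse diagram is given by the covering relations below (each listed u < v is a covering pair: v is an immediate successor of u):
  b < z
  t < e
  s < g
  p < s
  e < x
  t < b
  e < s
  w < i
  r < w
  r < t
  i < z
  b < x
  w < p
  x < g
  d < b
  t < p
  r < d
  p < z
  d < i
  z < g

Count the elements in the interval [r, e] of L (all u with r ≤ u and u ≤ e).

The interval [r, e] = {e, r, t}, which has 3 elements.

3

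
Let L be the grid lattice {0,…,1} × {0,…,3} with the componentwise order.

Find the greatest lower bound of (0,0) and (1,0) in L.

In a product of chains, the meet is componentwise min, giving (0,0).

(0,0)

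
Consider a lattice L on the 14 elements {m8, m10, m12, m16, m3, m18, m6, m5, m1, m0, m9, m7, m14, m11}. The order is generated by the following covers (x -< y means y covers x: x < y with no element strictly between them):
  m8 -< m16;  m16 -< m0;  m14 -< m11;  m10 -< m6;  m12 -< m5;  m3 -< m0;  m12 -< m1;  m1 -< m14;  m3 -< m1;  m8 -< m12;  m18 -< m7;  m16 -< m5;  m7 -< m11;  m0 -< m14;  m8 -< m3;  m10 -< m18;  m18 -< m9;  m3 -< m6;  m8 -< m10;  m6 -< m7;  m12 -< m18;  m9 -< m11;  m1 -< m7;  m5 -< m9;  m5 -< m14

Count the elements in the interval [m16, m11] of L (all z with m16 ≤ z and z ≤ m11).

The interval [m16, m11] = {m0, m11, m14, m16, m5, m9}, which has 6 elements.

6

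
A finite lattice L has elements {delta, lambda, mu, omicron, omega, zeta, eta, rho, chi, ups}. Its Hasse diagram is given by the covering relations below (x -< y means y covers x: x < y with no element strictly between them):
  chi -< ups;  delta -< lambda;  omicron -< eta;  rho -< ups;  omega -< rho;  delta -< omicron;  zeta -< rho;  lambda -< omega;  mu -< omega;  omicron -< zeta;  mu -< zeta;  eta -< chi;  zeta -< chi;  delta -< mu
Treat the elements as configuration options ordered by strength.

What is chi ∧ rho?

Common lower bounds of {chi, rho}: delta, mu, omicron, zeta.
The greatest among these is zeta.

zeta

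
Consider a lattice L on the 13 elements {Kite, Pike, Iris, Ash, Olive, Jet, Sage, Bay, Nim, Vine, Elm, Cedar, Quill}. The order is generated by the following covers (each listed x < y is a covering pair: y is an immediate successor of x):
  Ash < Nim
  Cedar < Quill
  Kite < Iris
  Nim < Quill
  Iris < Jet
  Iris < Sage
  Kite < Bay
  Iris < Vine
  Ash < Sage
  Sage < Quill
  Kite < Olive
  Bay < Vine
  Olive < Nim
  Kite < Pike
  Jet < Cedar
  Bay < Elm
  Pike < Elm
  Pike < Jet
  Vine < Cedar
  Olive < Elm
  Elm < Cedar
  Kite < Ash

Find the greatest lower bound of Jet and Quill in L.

Common lower bounds of {Jet, Quill}: Iris, Jet, Kite, Pike.
The greatest among these is Jet.

Jet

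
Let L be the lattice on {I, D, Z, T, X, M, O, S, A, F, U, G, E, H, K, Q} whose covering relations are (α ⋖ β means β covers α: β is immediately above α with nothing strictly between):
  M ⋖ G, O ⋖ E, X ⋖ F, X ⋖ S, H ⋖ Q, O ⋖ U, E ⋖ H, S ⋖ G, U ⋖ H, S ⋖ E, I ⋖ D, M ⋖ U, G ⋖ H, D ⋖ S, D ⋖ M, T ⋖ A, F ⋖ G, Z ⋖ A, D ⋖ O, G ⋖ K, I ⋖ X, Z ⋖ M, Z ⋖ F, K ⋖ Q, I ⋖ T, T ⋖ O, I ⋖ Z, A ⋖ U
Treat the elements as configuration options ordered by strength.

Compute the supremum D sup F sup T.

Common upper bounds of {D, F, T}: H, Q.
The least among these is H.

H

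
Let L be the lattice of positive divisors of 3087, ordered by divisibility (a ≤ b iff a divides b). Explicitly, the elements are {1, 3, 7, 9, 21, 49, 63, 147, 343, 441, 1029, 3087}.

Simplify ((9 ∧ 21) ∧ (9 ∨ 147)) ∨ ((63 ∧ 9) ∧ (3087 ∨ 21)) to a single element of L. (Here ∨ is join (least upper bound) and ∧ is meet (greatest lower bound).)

9 ∧ 21 = 3
9 ∨ 147 = 441
3 ∧ 441 = 3
63 ∧ 9 = 9
3087 ∨ 21 = 3087
9 ∧ 3087 = 9
3 ∨ 9 = 9

9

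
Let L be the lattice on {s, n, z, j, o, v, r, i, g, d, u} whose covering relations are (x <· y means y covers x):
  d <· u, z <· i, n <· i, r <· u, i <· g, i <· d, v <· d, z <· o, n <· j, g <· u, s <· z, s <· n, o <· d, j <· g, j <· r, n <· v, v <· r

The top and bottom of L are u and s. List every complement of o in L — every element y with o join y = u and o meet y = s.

j, r

Need y with o ∨ y = u and o ∧ y = s.
Checking each element gives: j, r.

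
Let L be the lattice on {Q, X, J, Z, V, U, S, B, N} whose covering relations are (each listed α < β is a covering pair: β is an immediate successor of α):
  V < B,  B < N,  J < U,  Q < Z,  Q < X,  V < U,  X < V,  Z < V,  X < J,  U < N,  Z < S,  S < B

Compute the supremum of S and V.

Common upper bounds of {S, V}: B, N.
The least among these is B.

B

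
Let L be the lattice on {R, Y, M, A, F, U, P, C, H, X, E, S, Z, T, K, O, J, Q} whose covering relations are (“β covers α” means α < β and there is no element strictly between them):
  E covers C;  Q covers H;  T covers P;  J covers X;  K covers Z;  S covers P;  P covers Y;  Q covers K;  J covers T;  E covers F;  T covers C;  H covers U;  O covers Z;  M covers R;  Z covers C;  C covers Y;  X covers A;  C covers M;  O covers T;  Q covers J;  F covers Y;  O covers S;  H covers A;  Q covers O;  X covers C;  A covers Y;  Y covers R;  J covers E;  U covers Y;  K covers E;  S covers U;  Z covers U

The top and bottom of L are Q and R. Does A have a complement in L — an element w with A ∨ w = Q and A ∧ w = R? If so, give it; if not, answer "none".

For every candidate w, either A ∨ w ≠ Q or A ∧ w ≠ R; no complement exists.

none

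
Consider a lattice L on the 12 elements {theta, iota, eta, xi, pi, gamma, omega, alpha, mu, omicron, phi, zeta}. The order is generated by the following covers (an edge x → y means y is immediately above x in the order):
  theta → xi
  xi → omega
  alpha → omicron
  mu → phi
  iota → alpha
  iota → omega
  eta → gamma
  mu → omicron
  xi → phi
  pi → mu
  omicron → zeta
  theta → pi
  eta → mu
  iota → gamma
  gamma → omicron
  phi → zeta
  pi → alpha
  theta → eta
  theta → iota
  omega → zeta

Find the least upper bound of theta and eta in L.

Common upper bounds of {theta, eta}: eta, gamma, mu, omicron, phi, zeta.
The least among these is eta.

eta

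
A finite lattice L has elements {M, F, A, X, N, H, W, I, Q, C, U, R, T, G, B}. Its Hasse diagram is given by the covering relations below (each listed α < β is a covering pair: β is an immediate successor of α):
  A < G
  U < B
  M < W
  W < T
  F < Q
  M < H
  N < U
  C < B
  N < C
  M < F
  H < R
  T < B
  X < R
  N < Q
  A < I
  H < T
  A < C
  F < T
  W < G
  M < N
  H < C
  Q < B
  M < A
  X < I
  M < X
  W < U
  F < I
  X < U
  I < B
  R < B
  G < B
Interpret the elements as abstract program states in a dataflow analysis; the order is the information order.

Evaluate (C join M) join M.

C

C ∨ M = C
C ∨ M = C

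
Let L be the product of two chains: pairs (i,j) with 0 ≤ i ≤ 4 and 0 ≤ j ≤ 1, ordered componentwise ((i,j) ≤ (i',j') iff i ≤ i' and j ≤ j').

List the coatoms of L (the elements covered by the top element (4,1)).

The coatoms are exactly the elements covered by (4,1): (3,1), (4,0).

(3,1), (4,0)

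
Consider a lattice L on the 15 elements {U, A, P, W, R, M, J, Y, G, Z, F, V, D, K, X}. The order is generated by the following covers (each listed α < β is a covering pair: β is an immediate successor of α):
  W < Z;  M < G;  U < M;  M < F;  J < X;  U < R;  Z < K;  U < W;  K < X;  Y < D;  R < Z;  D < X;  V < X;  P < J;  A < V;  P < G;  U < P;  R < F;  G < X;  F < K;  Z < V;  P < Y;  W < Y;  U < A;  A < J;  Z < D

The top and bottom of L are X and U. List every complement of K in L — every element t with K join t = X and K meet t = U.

A, J, P

Need t with K ∨ t = X and K ∧ t = U.
Checking each element gives: A, J, P.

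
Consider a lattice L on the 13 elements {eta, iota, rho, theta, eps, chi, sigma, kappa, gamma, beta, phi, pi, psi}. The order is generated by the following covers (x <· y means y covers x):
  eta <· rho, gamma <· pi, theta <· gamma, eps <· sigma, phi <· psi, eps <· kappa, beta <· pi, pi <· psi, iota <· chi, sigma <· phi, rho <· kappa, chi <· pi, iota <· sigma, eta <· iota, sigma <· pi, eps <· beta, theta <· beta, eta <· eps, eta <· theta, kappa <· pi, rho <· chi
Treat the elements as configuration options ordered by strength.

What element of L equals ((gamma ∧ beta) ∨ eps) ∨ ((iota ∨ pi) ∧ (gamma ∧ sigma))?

beta

gamma ∧ beta = theta
theta ∨ eps = beta
iota ∨ pi = pi
gamma ∧ sigma = eta
pi ∧ eta = eta
beta ∨ eta = beta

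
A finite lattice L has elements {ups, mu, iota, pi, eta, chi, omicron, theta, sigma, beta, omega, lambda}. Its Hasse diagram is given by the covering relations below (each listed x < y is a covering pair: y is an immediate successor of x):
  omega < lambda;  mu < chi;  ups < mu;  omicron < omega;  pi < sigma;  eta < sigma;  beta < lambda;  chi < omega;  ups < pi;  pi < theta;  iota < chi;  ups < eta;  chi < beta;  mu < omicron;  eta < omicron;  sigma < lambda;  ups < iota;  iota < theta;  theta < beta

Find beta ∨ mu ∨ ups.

beta

Common upper bounds of {beta, mu, ups}: beta, lambda.
The least among these is beta.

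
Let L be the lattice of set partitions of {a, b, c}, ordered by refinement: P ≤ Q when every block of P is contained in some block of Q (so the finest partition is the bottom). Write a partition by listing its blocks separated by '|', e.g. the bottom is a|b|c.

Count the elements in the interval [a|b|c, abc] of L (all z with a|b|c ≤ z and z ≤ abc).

5

The interval [a|b|c, abc] = {abc, ab|c, ac|b, a|bc, a|b|c}, which has 5 elements.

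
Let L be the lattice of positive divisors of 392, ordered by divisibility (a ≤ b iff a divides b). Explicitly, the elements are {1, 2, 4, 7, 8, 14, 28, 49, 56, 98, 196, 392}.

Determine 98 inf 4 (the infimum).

2

Common lower bounds of {98, 4}: 1, 2.
The greatest among these is 2.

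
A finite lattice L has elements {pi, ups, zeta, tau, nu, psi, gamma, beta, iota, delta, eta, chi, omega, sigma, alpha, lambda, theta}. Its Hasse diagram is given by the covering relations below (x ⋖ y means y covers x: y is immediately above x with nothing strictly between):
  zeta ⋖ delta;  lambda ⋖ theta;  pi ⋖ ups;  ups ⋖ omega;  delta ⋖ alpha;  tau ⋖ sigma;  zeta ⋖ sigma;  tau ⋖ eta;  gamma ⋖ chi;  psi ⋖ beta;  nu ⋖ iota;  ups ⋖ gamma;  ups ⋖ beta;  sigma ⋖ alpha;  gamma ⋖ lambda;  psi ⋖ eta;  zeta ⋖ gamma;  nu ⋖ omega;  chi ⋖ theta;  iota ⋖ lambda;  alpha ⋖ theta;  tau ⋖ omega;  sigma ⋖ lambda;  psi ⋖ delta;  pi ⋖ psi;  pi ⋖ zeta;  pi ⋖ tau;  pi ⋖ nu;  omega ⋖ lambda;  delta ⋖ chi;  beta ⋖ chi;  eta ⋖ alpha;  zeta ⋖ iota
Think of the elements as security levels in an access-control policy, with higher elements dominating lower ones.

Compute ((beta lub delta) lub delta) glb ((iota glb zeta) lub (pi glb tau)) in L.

beta ∨ delta = chi
chi ∨ delta = chi
iota ∧ zeta = zeta
pi ∧ tau = pi
zeta ∨ pi = zeta
chi ∧ zeta = zeta

zeta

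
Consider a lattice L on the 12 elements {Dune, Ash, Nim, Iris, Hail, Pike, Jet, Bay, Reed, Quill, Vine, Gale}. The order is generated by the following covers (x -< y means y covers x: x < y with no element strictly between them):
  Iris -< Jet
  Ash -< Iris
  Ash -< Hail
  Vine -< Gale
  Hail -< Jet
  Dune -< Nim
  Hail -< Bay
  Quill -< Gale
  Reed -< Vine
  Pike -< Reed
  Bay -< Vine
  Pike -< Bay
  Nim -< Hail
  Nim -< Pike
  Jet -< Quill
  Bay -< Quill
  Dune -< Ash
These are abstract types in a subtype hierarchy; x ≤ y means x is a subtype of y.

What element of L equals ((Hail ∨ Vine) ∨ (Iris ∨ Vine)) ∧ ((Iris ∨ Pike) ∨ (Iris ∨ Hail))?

Quill

Hail ∨ Vine = Vine
Iris ∨ Vine = Gale
Vine ∨ Gale = Gale
Iris ∨ Pike = Quill
Iris ∨ Hail = Jet
Quill ∨ Jet = Quill
Gale ∧ Quill = Quill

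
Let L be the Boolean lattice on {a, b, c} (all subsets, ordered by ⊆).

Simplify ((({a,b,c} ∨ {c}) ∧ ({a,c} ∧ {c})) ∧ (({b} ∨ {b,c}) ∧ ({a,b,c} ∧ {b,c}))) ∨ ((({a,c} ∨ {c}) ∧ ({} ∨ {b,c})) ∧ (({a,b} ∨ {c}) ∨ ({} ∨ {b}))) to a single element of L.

{c}

{a,b,c} ∨ {c} = {a,b,c}
{a,c} ∧ {c} = {c}
{a,b,c} ∧ {c} = {c}
{b} ∨ {b,c} = {b,c}
{a,b,c} ∧ {b,c} = {b,c}
{b,c} ∧ {b,c} = {b,c}
{c} ∧ {b,c} = {c}
{a,c} ∨ {c} = {a,c}
{} ∨ {b,c} = {b,c}
{a,c} ∧ {b,c} = {c}
{a,b} ∨ {c} = {a,b,c}
{} ∨ {b} = {b}
{a,b,c} ∨ {b} = {a,b,c}
{c} ∧ {a,b,c} = {c}
{c} ∨ {c} = {c}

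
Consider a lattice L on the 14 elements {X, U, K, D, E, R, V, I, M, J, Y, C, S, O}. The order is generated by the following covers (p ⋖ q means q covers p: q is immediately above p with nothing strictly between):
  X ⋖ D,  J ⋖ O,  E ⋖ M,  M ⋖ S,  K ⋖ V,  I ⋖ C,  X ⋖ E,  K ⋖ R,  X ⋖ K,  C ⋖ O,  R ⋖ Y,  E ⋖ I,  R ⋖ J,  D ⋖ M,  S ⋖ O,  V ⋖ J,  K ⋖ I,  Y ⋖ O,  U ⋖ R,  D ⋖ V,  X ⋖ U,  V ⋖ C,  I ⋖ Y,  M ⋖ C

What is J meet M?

D

Common lower bounds of {J, M}: D, X.
The greatest among these is D.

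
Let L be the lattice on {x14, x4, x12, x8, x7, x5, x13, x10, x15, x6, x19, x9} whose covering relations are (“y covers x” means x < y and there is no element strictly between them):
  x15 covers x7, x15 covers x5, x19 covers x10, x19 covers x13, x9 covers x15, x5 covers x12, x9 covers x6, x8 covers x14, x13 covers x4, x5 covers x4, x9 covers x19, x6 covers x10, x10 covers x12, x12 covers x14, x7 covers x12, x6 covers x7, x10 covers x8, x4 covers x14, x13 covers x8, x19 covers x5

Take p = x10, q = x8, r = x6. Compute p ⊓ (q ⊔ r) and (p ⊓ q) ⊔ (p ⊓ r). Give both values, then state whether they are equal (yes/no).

q ⊔ r = x6, so p ⊓ (q ⊔ r) = x10 ⊓ x6 = x10.
p ⊓ q = x8 and p ⊓ r = x10, so (p ⊓ q) ⊔ (p ⊓ r) = x8 ⊔ x10 = x10.
Equal: yes.

x10; x10; yes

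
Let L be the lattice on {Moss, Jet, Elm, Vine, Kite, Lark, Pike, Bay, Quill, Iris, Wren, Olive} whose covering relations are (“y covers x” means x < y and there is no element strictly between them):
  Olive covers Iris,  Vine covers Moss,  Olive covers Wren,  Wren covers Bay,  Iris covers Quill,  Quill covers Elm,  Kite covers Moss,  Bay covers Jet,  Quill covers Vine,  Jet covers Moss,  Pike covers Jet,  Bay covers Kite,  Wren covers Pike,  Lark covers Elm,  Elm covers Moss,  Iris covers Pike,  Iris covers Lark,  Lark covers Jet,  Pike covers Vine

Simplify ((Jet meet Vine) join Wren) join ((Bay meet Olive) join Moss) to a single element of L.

Wren

Jet ∧ Vine = Moss
Moss ∨ Wren = Wren
Bay ∧ Olive = Bay
Bay ∨ Moss = Bay
Wren ∨ Bay = Wren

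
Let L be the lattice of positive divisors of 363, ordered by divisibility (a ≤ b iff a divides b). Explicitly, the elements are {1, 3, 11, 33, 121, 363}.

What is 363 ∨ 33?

In the divisibility order, the join is the least common multiple: lcm(363, 33) = 363.

363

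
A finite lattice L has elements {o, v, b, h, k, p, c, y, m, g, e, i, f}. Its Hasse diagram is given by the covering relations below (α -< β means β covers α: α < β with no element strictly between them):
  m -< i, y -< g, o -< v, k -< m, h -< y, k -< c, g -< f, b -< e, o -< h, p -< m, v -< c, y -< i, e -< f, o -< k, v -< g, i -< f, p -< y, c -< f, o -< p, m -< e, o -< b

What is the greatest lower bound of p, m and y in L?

Common lower bounds of {p, m, y}: o, p.
The greatest among these is p.

p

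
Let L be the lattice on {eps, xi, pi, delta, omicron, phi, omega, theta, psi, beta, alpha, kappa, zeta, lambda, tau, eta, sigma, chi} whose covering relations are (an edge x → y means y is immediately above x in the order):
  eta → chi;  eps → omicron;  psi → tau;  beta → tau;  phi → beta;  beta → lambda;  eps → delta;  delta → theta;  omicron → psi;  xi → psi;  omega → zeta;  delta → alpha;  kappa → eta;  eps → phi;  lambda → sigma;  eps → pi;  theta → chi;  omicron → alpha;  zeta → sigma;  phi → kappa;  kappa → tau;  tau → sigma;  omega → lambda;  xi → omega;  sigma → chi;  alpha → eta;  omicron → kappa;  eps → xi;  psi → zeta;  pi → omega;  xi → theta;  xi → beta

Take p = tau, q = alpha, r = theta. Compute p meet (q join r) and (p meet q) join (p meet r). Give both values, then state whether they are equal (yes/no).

tau; psi; no

q join r = chi, so p meet (q join r) = tau meet chi = tau.
p meet q = omicron and p meet r = xi, so (p meet q) join (p meet r) = omicron join xi = psi.
Equal: no.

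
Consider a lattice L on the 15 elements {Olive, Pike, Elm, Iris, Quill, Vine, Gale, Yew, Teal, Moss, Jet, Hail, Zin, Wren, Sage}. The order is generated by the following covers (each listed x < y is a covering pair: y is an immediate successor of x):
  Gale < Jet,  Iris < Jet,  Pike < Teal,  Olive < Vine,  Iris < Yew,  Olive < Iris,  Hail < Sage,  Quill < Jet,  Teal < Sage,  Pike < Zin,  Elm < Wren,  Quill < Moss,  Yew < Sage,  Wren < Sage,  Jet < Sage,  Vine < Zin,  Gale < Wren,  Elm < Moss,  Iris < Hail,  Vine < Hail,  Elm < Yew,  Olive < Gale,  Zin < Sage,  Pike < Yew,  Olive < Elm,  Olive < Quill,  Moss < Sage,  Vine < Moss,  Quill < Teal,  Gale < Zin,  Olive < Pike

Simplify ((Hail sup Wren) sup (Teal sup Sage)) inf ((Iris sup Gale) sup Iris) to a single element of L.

Hail ∨ Wren = Sage
Teal ∨ Sage = Sage
Sage ∨ Sage = Sage
Iris ∨ Gale = Jet
Jet ∨ Iris = Jet
Sage ∧ Jet = Jet

Jet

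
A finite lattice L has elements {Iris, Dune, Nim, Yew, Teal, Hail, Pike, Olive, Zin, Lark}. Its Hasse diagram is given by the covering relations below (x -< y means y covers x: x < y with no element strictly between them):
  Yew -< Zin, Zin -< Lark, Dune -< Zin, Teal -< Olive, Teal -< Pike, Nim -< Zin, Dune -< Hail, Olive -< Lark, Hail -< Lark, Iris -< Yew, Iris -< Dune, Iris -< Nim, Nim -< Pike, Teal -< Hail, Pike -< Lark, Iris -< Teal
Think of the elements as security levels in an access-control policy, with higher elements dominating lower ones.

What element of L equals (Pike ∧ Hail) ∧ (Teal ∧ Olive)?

Pike ∧ Hail = Teal
Teal ∧ Olive = Teal
Teal ∧ Teal = Teal

Teal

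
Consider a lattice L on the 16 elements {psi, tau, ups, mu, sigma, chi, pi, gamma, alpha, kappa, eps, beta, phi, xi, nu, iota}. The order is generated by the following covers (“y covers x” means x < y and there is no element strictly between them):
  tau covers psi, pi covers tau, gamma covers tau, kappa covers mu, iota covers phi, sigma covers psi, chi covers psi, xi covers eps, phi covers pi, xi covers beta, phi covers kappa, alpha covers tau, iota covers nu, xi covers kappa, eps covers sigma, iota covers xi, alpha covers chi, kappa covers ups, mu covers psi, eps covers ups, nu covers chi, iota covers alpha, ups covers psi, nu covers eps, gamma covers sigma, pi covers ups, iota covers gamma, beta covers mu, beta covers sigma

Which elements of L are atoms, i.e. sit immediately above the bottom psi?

chi, mu, sigma, tau, ups

The atoms are exactly the elements that cover psi: chi, mu, sigma, tau, ups.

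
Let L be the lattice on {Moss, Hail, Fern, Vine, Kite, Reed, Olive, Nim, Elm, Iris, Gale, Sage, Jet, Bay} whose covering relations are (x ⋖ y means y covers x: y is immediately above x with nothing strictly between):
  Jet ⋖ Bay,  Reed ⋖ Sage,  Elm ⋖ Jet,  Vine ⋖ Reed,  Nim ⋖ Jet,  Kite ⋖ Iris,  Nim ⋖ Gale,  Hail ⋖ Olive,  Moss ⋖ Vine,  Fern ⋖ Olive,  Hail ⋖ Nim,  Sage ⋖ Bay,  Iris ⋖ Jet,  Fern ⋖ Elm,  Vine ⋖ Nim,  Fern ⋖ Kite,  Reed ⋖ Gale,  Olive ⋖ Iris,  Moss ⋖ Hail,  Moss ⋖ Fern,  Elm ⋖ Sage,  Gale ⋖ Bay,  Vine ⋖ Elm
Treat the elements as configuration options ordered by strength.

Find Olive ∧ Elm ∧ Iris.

Common lower bounds of {Olive, Elm, Iris}: Fern, Moss.
The greatest among these is Fern.

Fern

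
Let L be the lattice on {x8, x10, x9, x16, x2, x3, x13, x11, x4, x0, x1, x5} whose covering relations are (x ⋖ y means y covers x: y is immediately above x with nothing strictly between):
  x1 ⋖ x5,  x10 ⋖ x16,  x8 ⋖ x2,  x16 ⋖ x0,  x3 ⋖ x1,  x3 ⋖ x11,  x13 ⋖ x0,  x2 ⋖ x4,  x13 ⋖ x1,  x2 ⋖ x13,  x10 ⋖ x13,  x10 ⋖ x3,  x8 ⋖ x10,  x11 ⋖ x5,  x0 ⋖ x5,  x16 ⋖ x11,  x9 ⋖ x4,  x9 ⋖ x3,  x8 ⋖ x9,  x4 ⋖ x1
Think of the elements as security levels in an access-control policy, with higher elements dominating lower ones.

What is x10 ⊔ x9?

Common upper bounds of {x10, x9}: x1, x11, x3, x5.
The least among these is x3.

x3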